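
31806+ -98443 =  - 66637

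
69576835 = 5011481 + 64565354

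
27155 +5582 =32737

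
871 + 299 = 1170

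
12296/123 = 99 + 119/123 = 99.97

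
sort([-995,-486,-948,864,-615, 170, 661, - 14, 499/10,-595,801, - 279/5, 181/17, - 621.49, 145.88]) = [ - 995, -948, - 621.49, - 615, - 595,-486, - 279/5, - 14, 181/17, 499/10, 145.88 , 170, 661,801,864]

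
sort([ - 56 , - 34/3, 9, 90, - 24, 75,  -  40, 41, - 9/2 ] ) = [ - 56, - 40 , - 24,- 34/3,  -  9/2, 9,41, 75,90] 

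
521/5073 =521/5073 = 0.10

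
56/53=1 + 3/53  =  1.06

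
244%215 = 29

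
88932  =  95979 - 7047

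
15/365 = 3/73 = 0.04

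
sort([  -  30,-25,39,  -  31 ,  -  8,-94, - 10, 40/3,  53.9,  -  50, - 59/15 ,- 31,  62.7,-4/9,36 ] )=[-94, - 50, - 31,  -  31, - 30, - 25, -10 , - 8,-59/15, - 4/9, 40/3, 36 , 39, 53.9, 62.7]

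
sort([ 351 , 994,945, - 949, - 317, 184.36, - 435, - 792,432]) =[ - 949,-792,-435,-317,184.36,351,432,945,994]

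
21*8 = 168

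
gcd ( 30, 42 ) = 6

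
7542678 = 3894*1937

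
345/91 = 345/91 = 3.79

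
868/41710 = 434/20855 = 0.02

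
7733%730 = 433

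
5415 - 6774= -1359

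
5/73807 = 5/73807= 0.00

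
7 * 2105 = 14735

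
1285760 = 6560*196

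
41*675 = 27675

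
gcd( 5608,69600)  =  8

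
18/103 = 18/103 = 0.17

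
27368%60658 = 27368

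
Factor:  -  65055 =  - 3^1*5^1*4337^1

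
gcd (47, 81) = 1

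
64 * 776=49664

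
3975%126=69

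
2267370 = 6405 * 354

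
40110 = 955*42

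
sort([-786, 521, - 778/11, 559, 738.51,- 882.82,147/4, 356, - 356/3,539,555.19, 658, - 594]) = [ - 882.82, - 786, - 594, - 356/3, - 778/11,147/4, 356,521,539, 555.19 , 559, 658,738.51 ]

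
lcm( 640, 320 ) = 640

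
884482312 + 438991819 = 1323474131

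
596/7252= 149/1813 =0.08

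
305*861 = 262605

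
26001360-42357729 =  - 16356369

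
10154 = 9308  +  846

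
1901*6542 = 12436342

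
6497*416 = 2702752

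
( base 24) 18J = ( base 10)787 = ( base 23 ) 1b5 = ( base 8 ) 1423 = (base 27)124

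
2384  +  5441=7825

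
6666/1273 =5 + 301/1273=5.24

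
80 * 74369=5949520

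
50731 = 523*97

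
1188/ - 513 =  - 3 + 13/19 = - 2.32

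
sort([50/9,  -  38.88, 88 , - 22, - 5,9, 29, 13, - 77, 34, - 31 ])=[ - 77,-38.88, - 31,-22,  -  5,50/9,9,13, 29, 34,88] 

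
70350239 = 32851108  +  37499131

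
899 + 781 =1680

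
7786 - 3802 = 3984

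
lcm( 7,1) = 7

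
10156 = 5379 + 4777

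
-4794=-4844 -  - 50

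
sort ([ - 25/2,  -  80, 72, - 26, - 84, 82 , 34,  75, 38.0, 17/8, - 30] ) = [-84, -80, - 30,  -  26, - 25/2,17/8 , 34,38.0, 72,  75, 82 ] 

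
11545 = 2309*5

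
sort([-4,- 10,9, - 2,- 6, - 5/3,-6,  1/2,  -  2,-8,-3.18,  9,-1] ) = [-10, - 8,-6,-6, - 4,-3.18 ,-2, - 2,-5/3, - 1,1/2, 9, 9]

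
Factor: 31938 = 2^1*3^1  *  5323^1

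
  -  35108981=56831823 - 91940804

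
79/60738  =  79/60738=   0.00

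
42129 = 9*4681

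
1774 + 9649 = 11423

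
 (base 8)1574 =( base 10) 892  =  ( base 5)12032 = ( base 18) 2DA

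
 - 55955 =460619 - 516574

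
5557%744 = 349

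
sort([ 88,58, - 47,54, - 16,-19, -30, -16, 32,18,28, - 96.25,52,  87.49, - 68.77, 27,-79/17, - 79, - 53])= [-96.25,-79,  -  68.77, - 53, - 47, - 30,-19, - 16, - 16, - 79/17  ,  18,  27,28 , 32,52,54,58, 87.49,88 ] 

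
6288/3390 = 1 + 483/565= 1.85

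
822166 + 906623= 1728789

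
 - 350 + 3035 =2685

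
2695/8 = 336 + 7/8=336.88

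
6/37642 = 3/18821 = 0.00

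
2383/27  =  88 + 7/27=88.26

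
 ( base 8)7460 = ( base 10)3888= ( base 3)12100000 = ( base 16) f30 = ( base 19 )aec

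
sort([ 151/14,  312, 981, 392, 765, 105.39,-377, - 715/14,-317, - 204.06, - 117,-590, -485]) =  [ - 590,- 485,-377,-317,-204.06,-117, - 715/14,151/14, 105.39, 312,  392, 765, 981]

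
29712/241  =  123 + 69/241 = 123.29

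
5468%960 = 668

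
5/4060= 1/812=0.00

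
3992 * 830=3313360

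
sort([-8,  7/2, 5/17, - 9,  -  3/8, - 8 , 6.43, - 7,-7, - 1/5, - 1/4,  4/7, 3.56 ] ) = [ - 9, - 8, - 8, - 7,-7, - 3/8 , - 1/4, - 1/5, 5/17, 4/7, 7/2, 3.56, 6.43 ]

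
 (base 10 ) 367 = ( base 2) 101101111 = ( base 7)1033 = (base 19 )106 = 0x16F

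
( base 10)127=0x7F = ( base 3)11201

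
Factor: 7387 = 83^1*89^1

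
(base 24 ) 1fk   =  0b1110111100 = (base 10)956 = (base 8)1674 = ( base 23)1id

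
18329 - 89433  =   -71104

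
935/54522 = 935/54522 = 0.02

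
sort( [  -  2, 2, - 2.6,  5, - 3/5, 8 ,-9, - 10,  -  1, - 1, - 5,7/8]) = [  -  10, - 9 ,- 5, - 2.6, - 2,  -  1, - 1, - 3/5, 7/8,2, 5, 8 ] 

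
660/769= 660/769 = 0.86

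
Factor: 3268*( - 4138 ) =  - 13522984 = - 2^3*19^1*43^1*2069^1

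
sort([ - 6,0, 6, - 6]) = [ - 6, - 6, 0,6] 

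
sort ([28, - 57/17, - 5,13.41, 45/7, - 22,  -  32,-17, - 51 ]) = [ - 51, - 32, -22, - 17, - 5, - 57/17, 45/7 , 13.41, 28 ]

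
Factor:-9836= -2^2*2459^1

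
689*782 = 538798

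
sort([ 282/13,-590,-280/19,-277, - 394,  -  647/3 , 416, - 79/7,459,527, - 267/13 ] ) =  [ - 590, - 394, - 277, - 647/3 , - 267/13 ,-280/19,-79/7 , 282/13,416 , 459,  527]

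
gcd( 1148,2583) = 287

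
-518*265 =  - 137270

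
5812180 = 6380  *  911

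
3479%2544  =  935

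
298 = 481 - 183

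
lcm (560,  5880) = 11760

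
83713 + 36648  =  120361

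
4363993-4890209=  - 526216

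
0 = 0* 77895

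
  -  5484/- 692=7 + 160/173 = 7.92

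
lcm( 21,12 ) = 84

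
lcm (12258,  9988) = 269676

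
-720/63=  - 80/7 = - 11.43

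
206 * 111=22866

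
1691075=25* 67643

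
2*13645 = 27290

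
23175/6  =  7725/2 = 3862.50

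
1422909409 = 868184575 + 554724834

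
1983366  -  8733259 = -6749893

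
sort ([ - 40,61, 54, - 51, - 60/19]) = [ - 51, - 40, -60/19,  54, 61]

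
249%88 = 73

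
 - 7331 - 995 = - 8326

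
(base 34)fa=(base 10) 520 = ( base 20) 160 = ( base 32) g8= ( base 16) 208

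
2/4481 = 2/4481 =0.00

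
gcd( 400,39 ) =1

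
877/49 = 877/49= 17.90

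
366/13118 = 183/6559 = 0.03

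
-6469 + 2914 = -3555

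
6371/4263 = 6371/4263= 1.49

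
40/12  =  3+1/3 = 3.33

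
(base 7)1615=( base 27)o1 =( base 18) 201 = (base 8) 1211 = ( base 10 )649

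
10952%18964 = 10952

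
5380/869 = 6 + 166/869  =  6.19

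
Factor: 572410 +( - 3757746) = - 3185336=- 2^3*7^1 *11^1*5171^1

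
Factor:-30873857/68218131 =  - 3^( - 1)*7^1*269^( - 1)*84533^(-1)*4410551^1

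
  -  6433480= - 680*9461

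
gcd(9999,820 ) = 1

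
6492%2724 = 1044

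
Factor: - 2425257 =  - 3^2*269473^1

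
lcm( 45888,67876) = 3258048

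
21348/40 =533 +7/10 = 533.70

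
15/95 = 3/19=0.16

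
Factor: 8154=2^1 * 3^3 * 151^1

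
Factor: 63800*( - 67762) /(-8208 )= 270200975/513 = 3^( - 3)*5^2 *11^1*17^1*19^ (  -  1)*29^1*1993^1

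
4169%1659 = 851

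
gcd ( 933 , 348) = 3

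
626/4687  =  626/4687 = 0.13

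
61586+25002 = 86588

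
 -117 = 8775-8892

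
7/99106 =1/14158 = 0.00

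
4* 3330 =13320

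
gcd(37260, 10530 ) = 810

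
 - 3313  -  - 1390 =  - 1923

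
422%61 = 56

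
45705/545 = 83 + 94/109 = 83.86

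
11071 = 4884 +6187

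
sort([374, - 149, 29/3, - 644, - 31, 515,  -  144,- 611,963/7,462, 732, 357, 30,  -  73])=[ - 644, -611, - 149, - 144, - 73,-31,29/3,30, 963/7, 357, 374, 462,  515, 732] 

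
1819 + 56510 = 58329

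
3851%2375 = 1476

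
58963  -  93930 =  - 34967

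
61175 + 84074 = 145249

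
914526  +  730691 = 1645217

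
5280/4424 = 1 + 107/553=1.19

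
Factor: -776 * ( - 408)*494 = 156404352 = 2^7*3^1 * 13^1*17^1 * 19^1 * 97^1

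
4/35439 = 4/35439 = 0.00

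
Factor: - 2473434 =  - 2^1*3^2 * 137413^1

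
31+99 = 130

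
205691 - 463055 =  - 257364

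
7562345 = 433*17465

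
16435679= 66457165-50021486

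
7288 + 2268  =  9556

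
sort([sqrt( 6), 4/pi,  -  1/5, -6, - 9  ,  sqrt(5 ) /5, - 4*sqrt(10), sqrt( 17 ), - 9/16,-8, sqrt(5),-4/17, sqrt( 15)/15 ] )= [ - 4 * sqrt(10), - 9, - 8, - 6,-9/16,-4/17,-1/5,sqrt( 15)/15, sqrt(5)/5,  4/pi , sqrt(5),sqrt(6 ),sqrt( 17 )]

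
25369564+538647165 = 564016729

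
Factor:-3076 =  - 2^2*769^1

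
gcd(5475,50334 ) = 3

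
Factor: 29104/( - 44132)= -2^2*11^( - 1 ) *59^ ( - 1)*107^1=- 428/649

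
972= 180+792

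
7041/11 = 7041/11 = 640.09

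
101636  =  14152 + 87484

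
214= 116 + 98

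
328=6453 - 6125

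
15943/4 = 15943/4 = 3985.75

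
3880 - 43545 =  - 39665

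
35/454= 35/454 = 0.08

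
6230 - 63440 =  - 57210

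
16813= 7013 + 9800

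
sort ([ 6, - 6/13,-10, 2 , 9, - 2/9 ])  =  [ - 10, - 6/13, - 2/9, 2, 6, 9 ] 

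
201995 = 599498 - 397503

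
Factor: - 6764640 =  - 2^5*3^1*5^1*17^1 * 829^1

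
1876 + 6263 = 8139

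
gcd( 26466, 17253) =3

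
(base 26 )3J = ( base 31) 34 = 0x61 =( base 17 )5c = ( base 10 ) 97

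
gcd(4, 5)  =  1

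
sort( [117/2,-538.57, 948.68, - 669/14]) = [ - 538.57, - 669/14,117/2, 948.68 ] 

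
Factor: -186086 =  - 2^1*19^1* 59^1*83^1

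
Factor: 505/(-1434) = -2^(  -  1)*3^ ( - 1)*5^1*101^1 * 239^( - 1)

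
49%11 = 5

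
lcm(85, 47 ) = 3995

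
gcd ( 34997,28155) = 1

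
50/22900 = 1/458 = 0.00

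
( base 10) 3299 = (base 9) 4465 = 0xce3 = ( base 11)252a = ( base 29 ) 3QM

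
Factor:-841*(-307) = 258187= 29^2*307^1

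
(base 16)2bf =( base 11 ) 58A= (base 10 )703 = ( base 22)19L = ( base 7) 2023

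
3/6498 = 1/2166 = 0.00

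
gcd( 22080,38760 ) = 120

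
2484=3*828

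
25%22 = 3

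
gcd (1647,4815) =9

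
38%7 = 3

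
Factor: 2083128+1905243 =3988371=3^1*1329457^1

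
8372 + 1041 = 9413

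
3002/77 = 3002/77 = 38.99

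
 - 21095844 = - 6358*3318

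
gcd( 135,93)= 3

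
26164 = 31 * 844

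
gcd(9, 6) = 3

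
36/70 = 18/35 = 0.51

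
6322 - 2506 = 3816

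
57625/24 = 2401 + 1/24 = 2401.04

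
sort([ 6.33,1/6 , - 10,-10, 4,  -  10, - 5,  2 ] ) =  [ - 10, - 10 , - 10, - 5,1/6,2 , 4, 6.33]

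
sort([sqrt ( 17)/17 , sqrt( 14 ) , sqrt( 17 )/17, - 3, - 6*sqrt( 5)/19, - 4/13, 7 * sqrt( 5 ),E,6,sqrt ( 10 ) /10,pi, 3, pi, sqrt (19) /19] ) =[ - 3, - 6*sqrt(5 )/19, - 4/13, sqrt(19 ) /19, sqrt (17) /17, sqrt(17)/17, sqrt( 10)/10,E,3,  pi, pi , sqrt( 14 ) , 6, 7*sqrt(5) ]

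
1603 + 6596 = 8199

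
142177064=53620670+88556394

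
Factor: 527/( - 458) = - 2^(- 1)*17^1*31^1 * 229^( - 1)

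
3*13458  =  40374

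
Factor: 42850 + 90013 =132863^1 = 132863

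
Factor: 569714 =2^1*284857^1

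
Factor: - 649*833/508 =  - 540617/508 = - 2^(  -  2)*7^2 * 11^1 * 17^1*59^1*127^ ( - 1 ) 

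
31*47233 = 1464223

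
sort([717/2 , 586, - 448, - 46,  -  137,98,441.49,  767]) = [ - 448, - 137, - 46,  98,  717/2,441.49, 586,767 ] 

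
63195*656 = 41455920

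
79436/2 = 39718 = 39718.00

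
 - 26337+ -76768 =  - 103105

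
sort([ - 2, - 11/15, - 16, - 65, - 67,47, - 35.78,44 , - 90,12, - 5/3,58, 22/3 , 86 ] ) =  [  -  90,- 67, - 65, - 35.78, - 16, - 2 , - 5/3, - 11/15 , 22/3, 12,  44,47,58,86]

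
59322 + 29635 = 88957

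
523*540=282420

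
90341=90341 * 1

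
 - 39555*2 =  - 79110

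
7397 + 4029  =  11426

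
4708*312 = 1468896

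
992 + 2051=3043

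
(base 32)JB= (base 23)13L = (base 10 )619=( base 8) 1153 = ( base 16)26b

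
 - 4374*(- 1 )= 4374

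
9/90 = 1/10 =0.10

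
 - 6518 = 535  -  7053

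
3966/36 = 661/6 = 110.17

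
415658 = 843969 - 428311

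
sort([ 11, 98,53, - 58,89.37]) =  [ - 58,11, 53,  89.37,98 ]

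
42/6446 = 21/3223 =0.01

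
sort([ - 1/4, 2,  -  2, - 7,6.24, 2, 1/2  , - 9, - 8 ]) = [ - 9,-8, - 7, -2, - 1/4,1/2, 2, 2,6.24 ] 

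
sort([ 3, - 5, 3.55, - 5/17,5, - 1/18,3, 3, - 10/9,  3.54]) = [ - 5, - 10/9, - 5/17, - 1/18,3,3,3,3.54, 3.55,5]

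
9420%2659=1443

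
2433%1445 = 988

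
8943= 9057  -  114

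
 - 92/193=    - 92/193 = -0.48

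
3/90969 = 1/30323=0.00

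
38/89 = 38/89   =  0.43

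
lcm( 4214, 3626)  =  155918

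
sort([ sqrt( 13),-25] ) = [ - 25 , sqrt ( 13) ]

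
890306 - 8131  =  882175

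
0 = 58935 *0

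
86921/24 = 86921/24 = 3621.71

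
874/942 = 437/471   =  0.93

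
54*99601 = 5378454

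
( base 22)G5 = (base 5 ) 2412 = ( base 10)357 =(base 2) 101100101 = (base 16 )165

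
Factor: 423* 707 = 299061  =  3^2*7^1 * 47^1*101^1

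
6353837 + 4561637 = 10915474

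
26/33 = 26/33=0.79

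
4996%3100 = 1896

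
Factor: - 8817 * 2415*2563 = -54574099965 = -  3^2*5^1*7^1*11^1*23^1*233^1*2939^1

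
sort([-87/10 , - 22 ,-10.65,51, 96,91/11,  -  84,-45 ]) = [ - 84 ,-45, - 22,-10.65,-87/10, 91/11, 51, 96] 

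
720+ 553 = 1273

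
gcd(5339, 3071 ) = 1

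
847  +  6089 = 6936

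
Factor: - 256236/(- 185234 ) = 978/707 = 2^1*3^1*7^( - 1)*  101^( - 1) * 163^1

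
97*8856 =859032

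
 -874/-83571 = 874/83571 =0.01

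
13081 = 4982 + 8099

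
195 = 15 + 180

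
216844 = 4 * 54211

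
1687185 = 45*37493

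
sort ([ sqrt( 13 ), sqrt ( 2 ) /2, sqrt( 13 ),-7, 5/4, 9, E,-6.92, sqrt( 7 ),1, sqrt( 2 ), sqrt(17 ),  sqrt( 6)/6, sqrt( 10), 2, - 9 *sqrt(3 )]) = [-9*sqrt( 3), - 7,- 6.92,sqrt( 6)/6, sqrt( 2) /2, 1, 5/4, sqrt (2 ),2,sqrt(7), E, sqrt( 10 ),sqrt (13), sqrt( 13), sqrt( 17), 9 ] 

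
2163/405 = 5  +  46/135 = 5.34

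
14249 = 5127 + 9122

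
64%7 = 1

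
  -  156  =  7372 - 7528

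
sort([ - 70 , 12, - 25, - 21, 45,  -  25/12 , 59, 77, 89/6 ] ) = [ - 70, - 25, - 21, - 25/12 , 12 , 89/6 , 45 , 59 , 77 ] 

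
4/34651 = 4/34651=0.00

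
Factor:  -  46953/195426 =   -  2^( - 1)*7^( - 1)*11^( -1)*37^1 = - 37/154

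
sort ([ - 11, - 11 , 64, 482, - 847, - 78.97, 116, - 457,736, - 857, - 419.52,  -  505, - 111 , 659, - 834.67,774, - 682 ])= [ - 857, - 847  , - 834.67, - 682, - 505 ,  -  457, - 419.52 ,  -  111, - 78.97, -11, - 11,64,116, 482,659, 736, 774 ] 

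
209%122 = 87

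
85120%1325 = 320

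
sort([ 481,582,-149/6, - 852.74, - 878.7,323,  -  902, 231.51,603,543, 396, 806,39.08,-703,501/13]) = [ - 902, - 878.7, - 852.74, - 703,  -  149/6,501/13,39.08,231.51,323, 396, 481, 543, 582 , 603,806]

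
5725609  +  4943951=10669560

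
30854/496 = 15427/248 =62.21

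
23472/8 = 2934 = 2934.00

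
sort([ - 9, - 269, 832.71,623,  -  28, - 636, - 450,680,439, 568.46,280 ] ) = [- 636, - 450, - 269, - 28, - 9,280,439,568.46,623, 680,  832.71] 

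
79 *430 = 33970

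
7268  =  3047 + 4221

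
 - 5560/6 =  - 927 + 1/3 = - 926.67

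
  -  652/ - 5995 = 652/5995 = 0.11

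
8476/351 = 24 +4/27 = 24.15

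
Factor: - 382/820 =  - 191/410=- 2^( - 1) * 5^( - 1)*41^( - 1)*191^1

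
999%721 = 278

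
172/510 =86/255 = 0.34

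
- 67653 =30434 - 98087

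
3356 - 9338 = -5982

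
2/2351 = 2/2351 = 0.00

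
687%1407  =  687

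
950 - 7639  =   - 6689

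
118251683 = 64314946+53936737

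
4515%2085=345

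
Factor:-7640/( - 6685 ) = 8/7 = 2^3*7^( - 1)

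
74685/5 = 14937 = 14937.00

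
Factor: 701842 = 2^1*103^1*3407^1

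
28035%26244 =1791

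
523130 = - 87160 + 610290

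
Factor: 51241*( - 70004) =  - 2^2*11^1 *37^1*43^1*51241^1 = - 3587074964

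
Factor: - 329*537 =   -  3^1 * 7^1*47^1*179^1 = - 176673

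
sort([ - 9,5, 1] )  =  [ - 9,1, 5 ]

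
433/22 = 19+ 15/22 = 19.68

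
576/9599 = 576/9599 = 0.06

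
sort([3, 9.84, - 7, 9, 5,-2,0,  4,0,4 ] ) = [ - 7, - 2,0,0,3,4,4,5,9, 9.84] 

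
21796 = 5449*4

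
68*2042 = 138856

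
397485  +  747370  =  1144855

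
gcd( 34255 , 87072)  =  1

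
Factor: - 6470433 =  - 3^2 * 718937^1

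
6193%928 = 625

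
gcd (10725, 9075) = 825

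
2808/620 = 4 + 82/155 = 4.53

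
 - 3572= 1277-4849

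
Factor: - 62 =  - 2^1  *  31^1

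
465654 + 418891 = 884545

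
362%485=362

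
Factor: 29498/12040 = 2^ ( -2 )*5^( - 1 )*7^2 = 49/20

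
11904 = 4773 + 7131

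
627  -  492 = 135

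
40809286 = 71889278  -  31079992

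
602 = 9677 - 9075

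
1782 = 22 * 81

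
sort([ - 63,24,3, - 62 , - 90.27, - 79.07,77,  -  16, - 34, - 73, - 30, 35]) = [ - 90.27, - 79.07,  -  73, - 63, - 62 , - 34, - 30, -16,3,  24,35, 77]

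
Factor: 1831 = 1831^1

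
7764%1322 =1154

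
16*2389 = 38224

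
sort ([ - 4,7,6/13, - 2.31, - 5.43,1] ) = [  -  5.43 , - 4, - 2.31,6/13,  1,7] 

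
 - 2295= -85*27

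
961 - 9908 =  - 8947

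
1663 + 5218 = 6881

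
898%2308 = 898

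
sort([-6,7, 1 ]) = [ - 6  ,  1,7]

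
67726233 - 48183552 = 19542681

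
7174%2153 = 715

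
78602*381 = 29947362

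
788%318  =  152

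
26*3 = 78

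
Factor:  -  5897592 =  - 2^3*3^2*101^1*811^1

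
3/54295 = 3/54295= 0.00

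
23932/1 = 23932 = 23932.00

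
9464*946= 8952944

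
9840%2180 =1120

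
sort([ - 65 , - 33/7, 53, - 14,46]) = [ - 65, -14, - 33/7,46, 53] 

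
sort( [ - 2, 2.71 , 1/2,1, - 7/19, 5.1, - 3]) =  [ - 3 ,-2, - 7/19,1/2,1,2.71,5.1] 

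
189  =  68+121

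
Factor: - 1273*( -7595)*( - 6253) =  - 60456724055  =  - 5^1*7^2*13^2*19^1*31^1*37^1 * 67^1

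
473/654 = 473/654=0.72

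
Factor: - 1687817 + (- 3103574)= - 4791391 = - 11^1*31^1 * 14051^1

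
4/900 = 1/225 = 0.00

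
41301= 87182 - 45881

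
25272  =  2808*9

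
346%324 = 22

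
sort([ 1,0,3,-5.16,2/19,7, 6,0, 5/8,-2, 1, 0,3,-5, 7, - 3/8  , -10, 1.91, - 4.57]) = [  -  10,-5.16, - 5, - 4.57, - 2, - 3/8,0,0,0 , 2/19, 5/8,1,1, 1.91,3,3,6,7,7]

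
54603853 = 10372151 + 44231702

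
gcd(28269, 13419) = 27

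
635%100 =35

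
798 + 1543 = 2341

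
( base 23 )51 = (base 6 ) 312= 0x74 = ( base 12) 98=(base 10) 116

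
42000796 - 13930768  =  28070028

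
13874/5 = 2774 + 4/5 = 2774.80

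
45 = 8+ 37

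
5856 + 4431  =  10287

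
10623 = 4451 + 6172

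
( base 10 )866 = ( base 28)12q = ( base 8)1542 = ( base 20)236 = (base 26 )178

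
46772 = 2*23386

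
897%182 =169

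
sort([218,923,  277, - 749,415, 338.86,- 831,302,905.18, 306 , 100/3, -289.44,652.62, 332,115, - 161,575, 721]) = [ - 831, - 749, - 289.44, - 161, 100/3,115,218, 277,302,306, 332,338.86,415,575,652.62,721,905.18,923 ]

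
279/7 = 39 + 6/7 = 39.86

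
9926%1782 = 1016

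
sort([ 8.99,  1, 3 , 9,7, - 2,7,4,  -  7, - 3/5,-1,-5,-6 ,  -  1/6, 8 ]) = [- 7, - 6, - 5, - 2, - 1  , - 3/5  ,  -  1/6 , 1,3,4, 7, 7, 8, 8.99, 9 ]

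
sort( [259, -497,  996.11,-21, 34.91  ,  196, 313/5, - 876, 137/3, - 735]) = [ - 876, - 735, - 497, - 21,  34.91, 137/3, 313/5,196,  259, 996.11 ] 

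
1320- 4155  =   - 2835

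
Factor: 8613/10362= 261/314 = 2^ ( - 1 )*3^2*29^1*157^( -1)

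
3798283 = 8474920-4676637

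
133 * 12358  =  1643614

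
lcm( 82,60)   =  2460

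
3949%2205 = 1744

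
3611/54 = 3611/54 = 66.87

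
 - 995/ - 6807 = 995/6807  =  0.15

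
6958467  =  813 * 8559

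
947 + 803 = 1750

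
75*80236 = 6017700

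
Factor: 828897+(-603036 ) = 225861 = 3^1*79^1  *953^1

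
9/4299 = 3/1433= 0.00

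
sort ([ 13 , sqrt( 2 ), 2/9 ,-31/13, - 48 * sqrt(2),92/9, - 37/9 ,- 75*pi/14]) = [ - 48*sqrt(2),-75*pi/14,  -  37/9,-31/13,2/9,sqrt(2), 92/9,13]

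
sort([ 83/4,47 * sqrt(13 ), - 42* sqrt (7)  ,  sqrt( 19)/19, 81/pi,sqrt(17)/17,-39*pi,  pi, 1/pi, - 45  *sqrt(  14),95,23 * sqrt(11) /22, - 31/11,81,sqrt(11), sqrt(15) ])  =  [  -  45*sqrt(14),-39 * pi, - 42*sqrt(7)  , - 31/11 , sqrt(19 ) /19,  sqrt(17) /17,1/pi,  pi, sqrt( 11),23*sqrt (11) /22, sqrt(15), 83/4,81/pi,81,95, 47*sqrt( 13 )] 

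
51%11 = 7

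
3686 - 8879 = -5193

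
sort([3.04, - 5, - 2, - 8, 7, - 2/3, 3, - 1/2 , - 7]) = [ - 8, - 7,- 5,-2, -2/3, - 1/2, 3, 3.04, 7] 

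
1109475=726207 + 383268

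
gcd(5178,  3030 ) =6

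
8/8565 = 8/8565  =  0.00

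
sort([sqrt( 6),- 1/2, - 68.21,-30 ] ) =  [ - 68.21,  -  30, - 1/2, sqrt( 6) ]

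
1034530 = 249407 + 785123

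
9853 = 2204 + 7649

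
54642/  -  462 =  - 1301/11=- 118.27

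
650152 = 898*724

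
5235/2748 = 1745/916 = 1.91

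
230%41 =25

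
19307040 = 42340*456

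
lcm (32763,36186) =2424462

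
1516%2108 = 1516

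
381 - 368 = 13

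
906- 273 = 633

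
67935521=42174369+25761152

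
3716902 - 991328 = 2725574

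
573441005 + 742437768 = 1315878773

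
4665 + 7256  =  11921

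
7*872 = 6104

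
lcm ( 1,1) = 1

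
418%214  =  204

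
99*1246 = 123354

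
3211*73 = 234403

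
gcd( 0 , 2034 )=2034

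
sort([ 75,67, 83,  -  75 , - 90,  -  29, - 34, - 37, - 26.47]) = [ - 90 , - 75  , - 37, - 34, - 29, - 26.47,67,75 , 83 ] 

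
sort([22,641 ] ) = [ 22, 641 ]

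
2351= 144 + 2207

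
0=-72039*0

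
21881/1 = 21881 = 21881.00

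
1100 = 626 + 474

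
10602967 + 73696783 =84299750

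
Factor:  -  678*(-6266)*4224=2^9*3^2*11^1 * 13^1 * 113^1*241^1 = 17945021952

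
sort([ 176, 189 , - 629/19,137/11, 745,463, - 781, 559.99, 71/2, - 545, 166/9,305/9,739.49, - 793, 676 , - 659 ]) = [ - 793, - 781 , - 659, - 545, - 629/19, 137/11,166/9  ,  305/9, 71/2, 176, 189,463,559.99, 676, 739.49,  745]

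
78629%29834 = 18961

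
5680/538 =2840/269  =  10.56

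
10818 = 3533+7285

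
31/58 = 31/58 = 0.53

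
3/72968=3/72968 = 0.00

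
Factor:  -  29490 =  - 2^1*3^1*5^1*983^1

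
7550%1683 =818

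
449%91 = 85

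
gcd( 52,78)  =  26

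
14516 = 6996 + 7520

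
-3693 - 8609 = -12302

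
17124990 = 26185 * 654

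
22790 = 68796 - 46006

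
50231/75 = 50231/75 = 669.75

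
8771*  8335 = 73106285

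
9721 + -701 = 9020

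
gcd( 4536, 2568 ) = 24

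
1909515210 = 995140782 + 914374428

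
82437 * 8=659496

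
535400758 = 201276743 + 334124015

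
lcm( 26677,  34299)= 240093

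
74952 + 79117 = 154069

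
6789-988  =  5801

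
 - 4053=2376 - 6429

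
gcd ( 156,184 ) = 4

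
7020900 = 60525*116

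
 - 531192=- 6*88532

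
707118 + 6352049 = 7059167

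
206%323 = 206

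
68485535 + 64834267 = 133319802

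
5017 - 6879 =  - 1862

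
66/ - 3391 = - 66/3391 = - 0.02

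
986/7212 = 493/3606 = 0.14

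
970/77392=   485/38696 = 0.01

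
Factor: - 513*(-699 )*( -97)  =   - 34782939 = - 3^4*19^1*97^1*233^1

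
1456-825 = 631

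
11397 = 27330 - 15933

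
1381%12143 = 1381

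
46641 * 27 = 1259307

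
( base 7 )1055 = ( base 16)17F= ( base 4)11333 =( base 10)383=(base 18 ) 135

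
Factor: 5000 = 2^3 * 5^4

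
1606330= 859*1870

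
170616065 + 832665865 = 1003281930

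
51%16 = 3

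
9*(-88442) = -795978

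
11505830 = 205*56126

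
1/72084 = 1/72084 =0.00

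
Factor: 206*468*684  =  65943072  =  2^5*3^4*13^1*19^1*103^1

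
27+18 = 45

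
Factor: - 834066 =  - 2^1*3^2 * 46337^1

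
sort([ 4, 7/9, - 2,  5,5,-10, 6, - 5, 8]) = [ - 10, - 5, - 2, 7/9,4,  5,5, 6,8 ]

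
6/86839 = 6/86839 = 0.00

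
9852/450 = 1642/75 = 21.89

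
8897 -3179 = 5718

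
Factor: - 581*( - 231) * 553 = 3^1*7^3*11^1 * 79^1*83^1 = 74218683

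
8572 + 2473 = 11045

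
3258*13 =42354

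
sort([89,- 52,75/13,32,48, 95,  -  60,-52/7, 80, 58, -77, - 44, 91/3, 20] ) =[ - 77,-60, - 52, - 44,- 52/7,75/13, 20,91/3,32 , 48,58,80, 89, 95]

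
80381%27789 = 24803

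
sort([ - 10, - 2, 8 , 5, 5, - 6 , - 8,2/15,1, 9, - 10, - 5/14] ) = [-10, - 10, - 8, - 6, - 2,-5/14, 2/15 , 1  ,  5, 5, 8,9] 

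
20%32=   20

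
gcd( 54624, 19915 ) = 569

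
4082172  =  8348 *489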